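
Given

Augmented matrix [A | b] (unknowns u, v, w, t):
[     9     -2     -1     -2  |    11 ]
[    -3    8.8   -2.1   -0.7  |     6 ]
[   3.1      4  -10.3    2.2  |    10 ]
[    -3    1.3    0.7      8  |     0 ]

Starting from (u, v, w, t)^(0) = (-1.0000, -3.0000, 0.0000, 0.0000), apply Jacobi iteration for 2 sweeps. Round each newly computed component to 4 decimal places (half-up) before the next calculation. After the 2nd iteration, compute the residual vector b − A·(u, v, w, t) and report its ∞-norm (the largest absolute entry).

5.4261

Iteration 1:
  u = (11 - (-2)·-3.0000 - (-1)·0.0000 - (-2)·0.0000) / (9) = 0.5556
  v = (6 - (-3)·-1.0000 - (-2.1)·0.0000 - (-0.7)·0.0000) / (8.8) = 0.3409
  w = (10 - (3.1)·-1.0000 - (4)·-3.0000 - (2.2)·0.0000) / (-10.3) = -2.4369
  t = (0 - (-3)·-1.0000 - (1.3)·-3.0000 - (0.7)·0.0000) / (8) = 0.1125
Iteration 2:
  u = (11 - (-2)·0.3409 - (-1)·-2.4369 - (-2)·0.1125) / (9) = 1.0522
  v = (6 - (-3)·0.5556 - (-2.1)·-2.4369 - (-0.7)·0.1125) / (8.8) = 0.2986
  w = (10 - (3.1)·0.5556 - (4)·0.3409 - (2.2)·0.1125) / (-10.3) = -0.6472
  t = (0 - (-3)·0.5556 - (1.3)·0.3409 - (0.7)·-2.4369) / (8) = 0.3662
Residual b − A·x = (2.2126, 5.4261, -1.9280, 0.2919); ∞-norm = 5.4261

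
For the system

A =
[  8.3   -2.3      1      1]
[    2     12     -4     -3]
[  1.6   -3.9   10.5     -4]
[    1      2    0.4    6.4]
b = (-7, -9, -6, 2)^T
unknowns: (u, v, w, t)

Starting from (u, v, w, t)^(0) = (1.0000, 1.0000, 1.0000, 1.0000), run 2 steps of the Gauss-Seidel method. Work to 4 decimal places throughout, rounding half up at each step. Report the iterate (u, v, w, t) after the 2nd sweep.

(-0.8974, -0.5135, -0.4526, 0.6415)

Iteration 1:
  u = (-7 - (-2.3)·1.0000 - (1)·1.0000 - (1)·1.0000) / (8.3) = -0.8072
  v = (-9 - (2)·-0.8072 - (-4)·1.0000 - (-3)·1.0000) / (12) = -0.0321
  w = (-6 - (1.6)·-0.8072 - (-3.9)·-0.0321 - (-4)·1.0000) / (10.5) = -0.0794
  t = (2 - (1)·-0.8072 - (2)·-0.0321 - (0.4)·-0.0794) / (6.4) = 0.4536
Iteration 2:
  u = (-7 - (-2.3)·-0.0321 - (1)·-0.0794 - (1)·0.4536) / (8.3) = -0.8974
  v = (-9 - (2)·-0.8974 - (-4)·-0.0794 - (-3)·0.4536) / (12) = -0.5135
  w = (-6 - (1.6)·-0.8974 - (-3.9)·-0.5135 - (-4)·0.4536) / (10.5) = -0.4526
  t = (2 - (1)·-0.8974 - (2)·-0.5135 - (0.4)·-0.4526) / (6.4) = 0.6415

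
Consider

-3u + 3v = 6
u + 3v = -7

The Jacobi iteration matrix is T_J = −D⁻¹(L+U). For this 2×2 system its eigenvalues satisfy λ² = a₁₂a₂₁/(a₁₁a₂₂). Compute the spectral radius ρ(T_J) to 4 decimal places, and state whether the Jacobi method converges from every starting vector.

a₁₂a₂₁/(a₁₁a₂₂) = (3)·(1) / ((-3)·(3)) = -0.333333
ρ = √|-0.333333| = √0.333333 = 0.5774
ρ < 1, so Jacobi converges

0.5774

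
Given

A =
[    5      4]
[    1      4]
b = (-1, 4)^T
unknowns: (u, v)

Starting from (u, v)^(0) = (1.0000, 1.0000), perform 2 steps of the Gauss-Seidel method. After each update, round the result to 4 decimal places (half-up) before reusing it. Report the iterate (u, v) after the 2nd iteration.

Iteration 1:
  u = (-1 - (4)·1.0000) / (5) = -1.0000
  v = (4 - (1)·-1.0000) / (4) = 1.2500
Iteration 2:
  u = (-1 - (4)·1.2500) / (5) = -1.2000
  v = (4 - (1)·-1.2000) / (4) = 1.3000

(-1.2000, 1.3000)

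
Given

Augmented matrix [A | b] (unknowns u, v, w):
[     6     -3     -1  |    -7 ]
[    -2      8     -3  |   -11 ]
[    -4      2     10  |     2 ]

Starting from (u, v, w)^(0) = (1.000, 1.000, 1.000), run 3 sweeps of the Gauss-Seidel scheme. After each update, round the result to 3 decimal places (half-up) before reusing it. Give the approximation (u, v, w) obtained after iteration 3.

(-2.046, -1.937, -0.231)

Iteration 1:
  u = (-7 - (-3)·1.000 - (-1)·1.000) / (6) = -0.500
  v = (-11 - (-2)·-0.500 - (-3)·1.000) / (8) = -1.125
  w = (2 - (-4)·-0.500 - (2)·-1.125) / (10) = 0.225
Iteration 2:
  u = (-7 - (-3)·-1.125 - (-1)·0.225) / (6) = -1.692
  v = (-11 - (-2)·-1.692 - (-3)·0.225) / (8) = -1.714
  w = (2 - (-4)·-1.692 - (2)·-1.714) / (10) = -0.134
Iteration 3:
  u = (-7 - (-3)·-1.714 - (-1)·-0.134) / (6) = -2.046
  v = (-11 - (-2)·-2.046 - (-3)·-0.134) / (8) = -1.937
  w = (2 - (-4)·-2.046 - (2)·-1.937) / (10) = -0.231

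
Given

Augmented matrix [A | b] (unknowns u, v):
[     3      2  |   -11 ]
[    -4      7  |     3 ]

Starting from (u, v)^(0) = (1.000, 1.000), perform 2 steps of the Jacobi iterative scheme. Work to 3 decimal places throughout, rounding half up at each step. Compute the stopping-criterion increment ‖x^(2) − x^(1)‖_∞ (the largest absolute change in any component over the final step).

Iteration 1:
  u = (-11 - (2)·1.000) / (3) = -4.333
  v = (3 - (-4)·1.000) / (7) = 1.000
Iteration 2:
  u = (-11 - (2)·1.000) / (3) = -4.333
  v = (3 - (-4)·-4.333) / (7) = -2.047
Change: (0.000, -3.047) → max |·| = 3.047

3.047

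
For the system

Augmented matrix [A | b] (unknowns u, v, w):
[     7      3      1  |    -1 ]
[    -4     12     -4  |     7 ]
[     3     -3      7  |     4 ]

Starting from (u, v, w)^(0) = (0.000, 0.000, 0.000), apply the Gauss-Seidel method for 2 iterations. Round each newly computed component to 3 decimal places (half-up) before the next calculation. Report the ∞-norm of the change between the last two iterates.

Iteration 1:
  u = (-1 - (3)·0.000 - (1)·0.000) / (7) = -0.143
  v = (7 - (-4)·-0.143 - (-4)·0.000) / (12) = 0.536
  w = (4 - (3)·-0.143 - (-3)·0.536) / (7) = 0.862
Iteration 2:
  u = (-1 - (3)·0.536 - (1)·0.862) / (7) = -0.496
  v = (7 - (-4)·-0.496 - (-4)·0.862) / (12) = 0.705
  w = (4 - (3)·-0.496 - (-3)·0.705) / (7) = 1.086
Change: (-0.353, 0.169, 0.224) → max |·| = 0.353

0.353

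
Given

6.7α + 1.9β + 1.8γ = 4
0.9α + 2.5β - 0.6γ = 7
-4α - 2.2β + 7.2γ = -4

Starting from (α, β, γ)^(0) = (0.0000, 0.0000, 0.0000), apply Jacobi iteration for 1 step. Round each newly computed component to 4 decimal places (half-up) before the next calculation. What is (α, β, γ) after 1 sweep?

(0.5970, 2.8000, -0.5556)

Iteration 1:
  α = (4 - (1.9)·0.0000 - (1.8)·0.0000) / (6.7) = 0.5970
  β = (7 - (0.9)·0.0000 - (-0.6)·0.0000) / (2.5) = 2.8000
  γ = (-4 - (-4)·0.0000 - (-2.2)·0.0000) / (7.2) = -0.5556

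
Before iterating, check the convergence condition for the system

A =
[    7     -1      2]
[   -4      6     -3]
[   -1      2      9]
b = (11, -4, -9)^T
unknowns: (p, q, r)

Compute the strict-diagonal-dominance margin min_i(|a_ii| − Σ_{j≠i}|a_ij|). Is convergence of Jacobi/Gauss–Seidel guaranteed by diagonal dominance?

-1

row 1: |7| − (1+2) = 4
row 2: |6| − (4+3) = -1
row 3: |9| − (1+2) = 6
minimum over rows = -1 → not strictly diagonally dominant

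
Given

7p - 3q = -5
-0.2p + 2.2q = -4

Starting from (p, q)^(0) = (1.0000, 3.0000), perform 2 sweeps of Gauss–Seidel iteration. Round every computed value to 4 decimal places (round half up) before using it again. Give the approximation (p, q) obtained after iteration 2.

Iteration 1:
  p = (-5 - (-3)·3.0000) / (7) = 0.5714
  q = (-4 - (-0.2)·0.5714) / (2.2) = -1.7662
Iteration 2:
  p = (-5 - (-3)·-1.7662) / (7) = -1.4712
  q = (-4 - (-0.2)·-1.4712) / (2.2) = -1.9519

(-1.4712, -1.9519)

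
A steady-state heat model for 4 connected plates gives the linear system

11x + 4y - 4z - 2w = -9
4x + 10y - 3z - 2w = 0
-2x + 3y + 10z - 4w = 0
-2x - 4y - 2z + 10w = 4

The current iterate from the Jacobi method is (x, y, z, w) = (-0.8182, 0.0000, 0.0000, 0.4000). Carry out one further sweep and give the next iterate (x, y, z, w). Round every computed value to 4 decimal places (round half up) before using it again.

One sweep:
  x = (-9 - (4)·0.0000 - (-4)·0.0000 - (-2)·0.4000) / (11) = -0.7455
  y = (0 - (4)·-0.8182 - (-3)·0.0000 - (-2)·0.4000) / (10) = 0.4073
  z = (0 - (-2)·-0.8182 - (3)·0.0000 - (-4)·0.4000) / (10) = -0.0036
  w = (4 - (-2)·-0.8182 - (-4)·0.0000 - (-2)·0.0000) / (10) = 0.2364

(-0.7455, 0.4073, -0.0036, 0.2364)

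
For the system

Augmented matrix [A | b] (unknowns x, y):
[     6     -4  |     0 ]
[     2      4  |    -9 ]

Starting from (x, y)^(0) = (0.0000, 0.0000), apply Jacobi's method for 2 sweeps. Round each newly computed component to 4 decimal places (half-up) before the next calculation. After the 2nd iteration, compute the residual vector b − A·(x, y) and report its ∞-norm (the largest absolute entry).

Iteration 1:
  x = (0 - (-4)·0.0000) / (6) = 0.0000
  y = (-9 - (2)·0.0000) / (4) = -2.2500
Iteration 2:
  x = (0 - (-4)·-2.2500) / (6) = -1.5000
  y = (-9 - (2)·0.0000) / (4) = -2.2500
Residual b − A·x = (0.0000, 3.0000); ∞-norm = 3.0000

3.0000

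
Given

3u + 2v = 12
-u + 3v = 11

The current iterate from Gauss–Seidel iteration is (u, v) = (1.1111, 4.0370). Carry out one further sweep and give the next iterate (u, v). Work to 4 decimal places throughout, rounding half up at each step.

One sweep:
  u = (12 - (2)·4.0370) / (3) = 1.3087
  v = (11 - (-1)·1.3087) / (3) = 4.1029

(1.3087, 4.1029)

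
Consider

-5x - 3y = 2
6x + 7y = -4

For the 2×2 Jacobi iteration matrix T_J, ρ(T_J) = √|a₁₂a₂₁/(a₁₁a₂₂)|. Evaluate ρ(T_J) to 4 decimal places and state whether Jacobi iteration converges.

0.7171

a₁₂a₂₁/(a₁₁a₂₂) = (-3)·(6) / ((-5)·(7)) = 0.514286
ρ = √|0.514286| = √0.514286 = 0.7171
ρ < 1, so Jacobi converges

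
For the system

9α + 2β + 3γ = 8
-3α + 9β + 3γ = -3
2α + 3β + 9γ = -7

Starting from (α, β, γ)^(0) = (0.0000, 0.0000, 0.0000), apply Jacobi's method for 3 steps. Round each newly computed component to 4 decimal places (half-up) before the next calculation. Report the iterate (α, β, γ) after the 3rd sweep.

Iteration 1:
  α = (8 - (2)·0.0000 - (3)·0.0000) / (9) = 0.8889
  β = (-3 - (-3)·0.0000 - (3)·0.0000) / (9) = -0.3333
  γ = (-7 - (2)·0.0000 - (3)·0.0000) / (9) = -0.7778
Iteration 2:
  α = (8 - (2)·-0.3333 - (3)·-0.7778) / (9) = 1.2222
  β = (-3 - (-3)·0.8889 - (3)·-0.7778) / (9) = 0.2222
  γ = (-7 - (2)·0.8889 - (3)·-0.3333) / (9) = -0.8642
Iteration 3:
  α = (8 - (2)·0.2222 - (3)·-0.8642) / (9) = 1.1276
  β = (-3 - (-3)·1.2222 - (3)·-0.8642) / (9) = 0.3621
  γ = (-7 - (2)·1.2222 - (3)·0.2222) / (9) = -1.1234

(1.1276, 0.3621, -1.1234)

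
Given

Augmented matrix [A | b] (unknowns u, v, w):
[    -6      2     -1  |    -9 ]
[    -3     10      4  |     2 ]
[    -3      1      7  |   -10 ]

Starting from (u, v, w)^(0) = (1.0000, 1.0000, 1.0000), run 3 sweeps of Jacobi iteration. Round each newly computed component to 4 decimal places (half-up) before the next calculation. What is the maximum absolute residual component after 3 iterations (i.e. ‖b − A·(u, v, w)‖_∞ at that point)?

1.3560

Iteration 1:
  u = (-9 - (2)·1.0000 - (-1)·1.0000) / (-6) = 1.6667
  v = (2 - (-3)·1.0000 - (4)·1.0000) / (10) = 0.1000
  w = (-10 - (-3)·1.0000 - (1)·1.0000) / (7) = -1.1429
Iteration 2:
  u = (-9 - (2)·0.1000 - (-1)·-1.1429) / (-6) = 1.7238
  v = (2 - (-3)·1.6667 - (4)·-1.1429) / (10) = 1.1572
  w = (-10 - (-3)·1.6667 - (1)·0.1000) / (7) = -0.7286
Iteration 3:
  u = (-9 - (2)·1.1572 - (-1)·-0.7286) / (-6) = 2.0072
  v = (2 - (-3)·1.7238 - (4)·-0.7286) / (10) = 1.0086
  w = (-10 - (-3)·1.7238 - (1)·1.1572) / (7) = -0.8551
Residual b − A·x = (0.1709, 1.3560, 0.9987); ∞-norm = 1.3560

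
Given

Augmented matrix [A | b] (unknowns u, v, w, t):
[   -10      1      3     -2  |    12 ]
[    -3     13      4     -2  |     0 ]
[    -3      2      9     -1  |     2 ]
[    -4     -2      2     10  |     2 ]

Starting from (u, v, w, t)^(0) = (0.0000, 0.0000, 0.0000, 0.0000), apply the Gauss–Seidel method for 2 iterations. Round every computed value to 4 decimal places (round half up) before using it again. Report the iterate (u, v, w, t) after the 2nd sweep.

Iteration 1:
  u = (12 - (1)·0.0000 - (3)·0.0000 - (-2)·0.0000) / (-10) = -1.2000
  v = (0 - (-3)·-1.2000 - (4)·0.0000 - (-2)·0.0000) / (13) = -0.2769
  w = (2 - (-3)·-1.2000 - (2)·-0.2769 - (-1)·0.0000) / (9) = -0.1162
  t = (2 - (-4)·-1.2000 - (-2)·-0.2769 - (2)·-0.1162) / (10) = -0.3121
Iteration 2:
  u = (12 - (1)·-0.2769 - (3)·-0.1162 - (-2)·-0.3121) / (-10) = -1.2001
  v = (0 - (-3)·-1.2001 - (4)·-0.1162 - (-2)·-0.3121) / (13) = -0.2892
  w = (2 - (-3)·-1.2001 - (2)·-0.2892 - (-1)·-0.3121) / (9) = -0.1482
  t = (2 - (-4)·-1.2001 - (-2)·-0.2892 - (2)·-0.1482) / (10) = -0.3082

(-1.2001, -0.2892, -0.1482, -0.3082)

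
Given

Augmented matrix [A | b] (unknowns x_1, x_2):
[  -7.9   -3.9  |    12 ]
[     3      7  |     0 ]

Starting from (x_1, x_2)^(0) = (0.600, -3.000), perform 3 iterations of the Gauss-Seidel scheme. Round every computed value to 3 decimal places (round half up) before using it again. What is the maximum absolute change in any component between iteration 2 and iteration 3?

0.315

Iteration 1:
  x_1 = (12 - (-3.9)·-3.000) / (-7.9) = -0.038
  x_2 = (0 - (3)·-0.038) / (7) = 0.016
Iteration 2:
  x_1 = (12 - (-3.9)·0.016) / (-7.9) = -1.527
  x_2 = (0 - (3)·-1.527) / (7) = 0.654
Iteration 3:
  x_1 = (12 - (-3.9)·0.654) / (-7.9) = -1.842
  x_2 = (0 - (3)·-1.842) / (7) = 0.789
Change: (-0.315, 0.135) → max |·| = 0.315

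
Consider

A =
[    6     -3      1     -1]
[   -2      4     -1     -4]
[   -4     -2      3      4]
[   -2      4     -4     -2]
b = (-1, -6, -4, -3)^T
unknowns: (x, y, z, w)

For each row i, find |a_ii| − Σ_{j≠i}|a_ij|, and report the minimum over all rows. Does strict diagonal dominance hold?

row 1: |6| − (3+1+1) = 1
row 2: |4| − (2+1+4) = -3
row 3: |3| − (4+2+4) = -7
row 4: |-2| − (2+4+4) = -8
minimum over rows = -8 → not strictly diagonally dominant

-8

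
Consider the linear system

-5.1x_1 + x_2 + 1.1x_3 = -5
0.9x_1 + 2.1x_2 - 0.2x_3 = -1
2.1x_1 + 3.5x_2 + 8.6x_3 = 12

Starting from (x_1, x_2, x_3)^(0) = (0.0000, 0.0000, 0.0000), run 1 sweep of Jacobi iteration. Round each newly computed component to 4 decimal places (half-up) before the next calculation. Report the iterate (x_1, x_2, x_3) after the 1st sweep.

(0.9804, -0.4762, 1.3953)

Iteration 1:
  x_1 = (-5 - (1)·0.0000 - (1.1)·0.0000) / (-5.1) = 0.9804
  x_2 = (-1 - (0.9)·0.0000 - (-0.2)·0.0000) / (2.1) = -0.4762
  x_3 = (12 - (2.1)·0.0000 - (3.5)·0.0000) / (8.6) = 1.3953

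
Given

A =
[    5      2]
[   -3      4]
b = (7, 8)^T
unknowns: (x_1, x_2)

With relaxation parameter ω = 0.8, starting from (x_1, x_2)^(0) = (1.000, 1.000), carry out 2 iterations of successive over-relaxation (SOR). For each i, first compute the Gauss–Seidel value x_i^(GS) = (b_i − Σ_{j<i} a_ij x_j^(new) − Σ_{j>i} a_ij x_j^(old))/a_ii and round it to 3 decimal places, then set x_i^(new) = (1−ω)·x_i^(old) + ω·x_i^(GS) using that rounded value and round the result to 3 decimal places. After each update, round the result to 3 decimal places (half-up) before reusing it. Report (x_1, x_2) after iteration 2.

(0.552, 2.411)

Iteration 1:
  x_1: GS value = (7 - (2)·1.000) / (5) = 1.000;  x_1 ← (1−ω)·1.000 + ω·1.000 = 1.000
  x_2: GS value = (8 - (-3)·1.000) / (4) = 2.750;  x_2 ← (1−ω)·1.000 + ω·2.750 = 2.400
Iteration 2:
  x_1: GS value = (7 - (2)·2.400) / (5) = 0.440;  x_1 ← (1−ω)·1.000 + ω·0.440 = 0.552
  x_2: GS value = (8 - (-3)·0.552) / (4) = 2.414;  x_2 ← (1−ω)·2.400 + ω·2.414 = 2.411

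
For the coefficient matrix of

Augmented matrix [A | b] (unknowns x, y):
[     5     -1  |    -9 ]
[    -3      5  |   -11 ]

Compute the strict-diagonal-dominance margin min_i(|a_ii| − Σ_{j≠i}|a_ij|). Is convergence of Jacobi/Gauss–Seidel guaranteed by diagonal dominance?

row 1: |5| − (1) = 4
row 2: |5| − (3) = 2
minimum over rows = 2 → strictly diagonally dominant (convergence guaranteed)

2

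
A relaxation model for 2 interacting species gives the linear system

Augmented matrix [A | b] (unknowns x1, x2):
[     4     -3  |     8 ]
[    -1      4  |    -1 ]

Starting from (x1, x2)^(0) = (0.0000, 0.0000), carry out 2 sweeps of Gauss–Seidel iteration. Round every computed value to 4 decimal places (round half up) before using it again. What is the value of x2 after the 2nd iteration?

0.2969

Iteration 1:
  x1 = (8 - (-3)·0.0000) / (4) = 2.0000
  x2 = (-1 - (-1)·2.0000) / (4) = 0.2500
Iteration 2:
  x1 = (8 - (-3)·0.2500) / (4) = 2.1875
  x2 = (-1 - (-1)·2.1875) / (4) = 0.2969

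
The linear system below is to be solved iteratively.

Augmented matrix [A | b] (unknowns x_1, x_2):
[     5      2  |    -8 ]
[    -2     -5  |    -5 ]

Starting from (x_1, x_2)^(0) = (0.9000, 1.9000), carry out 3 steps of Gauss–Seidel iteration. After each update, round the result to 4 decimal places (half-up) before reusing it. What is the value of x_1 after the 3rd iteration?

-2.3804

Iteration 1:
  x_1 = (-8 - (2)·1.9000) / (5) = -2.3600
  x_2 = (-5 - (-2)·-2.3600) / (-5) = 1.9440
Iteration 2:
  x_1 = (-8 - (2)·1.9440) / (5) = -2.3776
  x_2 = (-5 - (-2)·-2.3776) / (-5) = 1.9510
Iteration 3:
  x_1 = (-8 - (2)·1.9510) / (5) = -2.3804
  x_2 = (-5 - (-2)·-2.3804) / (-5) = 1.9522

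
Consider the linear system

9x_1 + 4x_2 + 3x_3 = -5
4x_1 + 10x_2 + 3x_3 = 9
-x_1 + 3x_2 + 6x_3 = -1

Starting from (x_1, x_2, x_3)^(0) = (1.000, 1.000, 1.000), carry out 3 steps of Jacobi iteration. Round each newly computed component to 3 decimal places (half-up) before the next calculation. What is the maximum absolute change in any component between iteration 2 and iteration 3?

Iteration 1:
  x_1 = (-5 - (4)·1.000 - (3)·1.000) / (9) = -1.333
  x_2 = (9 - (4)·1.000 - (3)·1.000) / (10) = 0.200
  x_3 = (-1 - (-1)·1.000 - (3)·1.000) / (6) = -0.500
Iteration 2:
  x_1 = (-5 - (4)·0.200 - (3)·-0.500) / (9) = -0.478
  x_2 = (9 - (4)·-1.333 - (3)·-0.500) / (10) = 1.583
  x_3 = (-1 - (-1)·-1.333 - (3)·0.200) / (6) = -0.489
Iteration 3:
  x_1 = (-5 - (4)·1.583 - (3)·-0.489) / (9) = -1.096
  x_2 = (9 - (4)·-0.478 - (3)·-0.489) / (10) = 1.238
  x_3 = (-1 - (-1)·-0.478 - (3)·1.583) / (6) = -1.038
Change: (-0.618, -0.345, -0.549) → max |·| = 0.618

0.618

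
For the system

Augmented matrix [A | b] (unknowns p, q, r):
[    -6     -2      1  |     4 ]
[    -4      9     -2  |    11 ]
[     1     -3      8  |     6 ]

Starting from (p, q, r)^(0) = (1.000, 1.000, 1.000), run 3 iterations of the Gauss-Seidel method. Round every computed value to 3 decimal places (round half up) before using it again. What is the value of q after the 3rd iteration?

Iteration 1:
  p = (4 - (-2)·1.000 - (1)·1.000) / (-6) = -0.833
  q = (11 - (-4)·-0.833 - (-2)·1.000) / (9) = 1.074
  r = (6 - (1)·-0.833 - (-3)·1.074) / (8) = 1.257
Iteration 2:
  p = (4 - (-2)·1.074 - (1)·1.257) / (-6) = -0.815
  q = (11 - (-4)·-0.815 - (-2)·1.257) / (9) = 1.139
  r = (6 - (1)·-0.815 - (-3)·1.139) / (8) = 1.279
Iteration 3:
  p = (4 - (-2)·1.139 - (1)·1.279) / (-6) = -0.833
  q = (11 - (-4)·-0.833 - (-2)·1.279) / (9) = 1.136
  r = (6 - (1)·-0.833 - (-3)·1.136) / (8) = 1.280

1.136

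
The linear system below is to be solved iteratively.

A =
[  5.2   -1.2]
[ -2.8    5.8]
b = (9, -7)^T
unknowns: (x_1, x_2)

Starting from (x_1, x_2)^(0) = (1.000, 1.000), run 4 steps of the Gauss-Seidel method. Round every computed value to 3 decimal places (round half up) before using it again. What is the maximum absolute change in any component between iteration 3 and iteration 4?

0.003

Iteration 1:
  x_1 = (9 - (-1.2)·1.000) / (5.2) = 1.962
  x_2 = (-7 - (-2.8)·1.962) / (5.8) = -0.260
Iteration 2:
  x_1 = (9 - (-1.2)·-0.260) / (5.2) = 1.671
  x_2 = (-7 - (-2.8)·1.671) / (5.8) = -0.400
Iteration 3:
  x_1 = (9 - (-1.2)·-0.400) / (5.2) = 1.638
  x_2 = (-7 - (-2.8)·1.638) / (5.8) = -0.416
Iteration 4:
  x_1 = (9 - (-1.2)·-0.416) / (5.2) = 1.635
  x_2 = (-7 - (-2.8)·1.635) / (5.8) = -0.418
Change: (-0.003, -0.002) → max |·| = 0.003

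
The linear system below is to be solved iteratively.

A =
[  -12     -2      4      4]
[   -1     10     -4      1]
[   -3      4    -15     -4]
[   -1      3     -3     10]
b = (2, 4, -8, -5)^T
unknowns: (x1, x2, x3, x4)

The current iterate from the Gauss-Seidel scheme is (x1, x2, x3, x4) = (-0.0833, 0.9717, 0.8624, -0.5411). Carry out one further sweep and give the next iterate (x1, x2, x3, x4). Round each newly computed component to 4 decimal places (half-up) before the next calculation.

(-0.2215, 0.7769, 0.9291, -0.4765)

One sweep:
  x1 = (2 - (-2)·0.9717 - (4)·0.8624 - (4)·-0.5411) / (-12) = -0.2215
  x2 = (4 - (-1)·-0.2215 - (-4)·0.8624 - (1)·-0.5411) / (10) = 0.7769
  x3 = (-8 - (-3)·-0.2215 - (4)·0.7769 - (-4)·-0.5411) / (-15) = 0.9291
  x4 = (-5 - (-1)·-0.2215 - (3)·0.7769 - (-3)·0.9291) / (10) = -0.4765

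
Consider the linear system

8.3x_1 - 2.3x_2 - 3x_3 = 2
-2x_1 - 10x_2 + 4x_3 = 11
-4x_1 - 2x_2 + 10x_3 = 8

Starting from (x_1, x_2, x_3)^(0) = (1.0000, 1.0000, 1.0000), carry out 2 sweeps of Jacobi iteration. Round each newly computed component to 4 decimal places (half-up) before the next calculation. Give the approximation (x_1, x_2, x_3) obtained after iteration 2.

(0.4976, -0.7159, 0.9718)

Iteration 1:
  x_1 = (2 - (-2.3)·1.0000 - (-3)·1.0000) / (8.3) = 0.8795
  x_2 = (11 - (-2)·1.0000 - (4)·1.0000) / (-10) = -0.9000
  x_3 = (8 - (-4)·1.0000 - (-2)·1.0000) / (10) = 1.4000
Iteration 2:
  x_1 = (2 - (-2.3)·-0.9000 - (-3)·1.4000) / (8.3) = 0.4976
  x_2 = (11 - (-2)·0.8795 - (4)·1.4000) / (-10) = -0.7159
  x_3 = (8 - (-4)·0.8795 - (-2)·-0.9000) / (10) = 0.9718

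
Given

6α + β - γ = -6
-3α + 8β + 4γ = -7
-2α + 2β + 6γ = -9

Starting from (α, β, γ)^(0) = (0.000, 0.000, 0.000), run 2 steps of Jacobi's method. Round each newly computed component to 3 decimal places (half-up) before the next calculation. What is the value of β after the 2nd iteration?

-0.500

Iteration 1:
  α = (-6 - (1)·0.000 - (-1)·0.000) / (6) = -1.000
  β = (-7 - (-3)·0.000 - (4)·0.000) / (8) = -0.875
  γ = (-9 - (-2)·0.000 - (2)·0.000) / (6) = -1.500
Iteration 2:
  α = (-6 - (1)·-0.875 - (-1)·-1.500) / (6) = -1.104
  β = (-7 - (-3)·-1.000 - (4)·-1.500) / (8) = -0.500
  γ = (-9 - (-2)·-1.000 - (2)·-0.875) / (6) = -1.542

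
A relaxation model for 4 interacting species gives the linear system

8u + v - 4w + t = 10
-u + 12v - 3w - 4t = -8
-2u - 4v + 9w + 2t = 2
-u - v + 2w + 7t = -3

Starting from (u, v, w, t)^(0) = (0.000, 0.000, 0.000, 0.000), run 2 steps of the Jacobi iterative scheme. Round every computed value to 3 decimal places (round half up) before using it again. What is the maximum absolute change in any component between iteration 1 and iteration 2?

0.248

Iteration 1:
  u = (10 - (1)·0.000 - (-4)·0.000 - (1)·0.000) / (8) = 1.250
  v = (-8 - (-1)·0.000 - (-3)·0.000 - (-4)·0.000) / (12) = -0.667
  w = (2 - (-2)·0.000 - (-4)·0.000 - (2)·0.000) / (9) = 0.222
  t = (-3 - (-1)·0.000 - (-1)·0.000 - (2)·0.000) / (7) = -0.429
Iteration 2:
  u = (10 - (1)·-0.667 - (-4)·0.222 - (1)·-0.429) / (8) = 1.498
  v = (-8 - (-1)·1.250 - (-3)·0.222 - (-4)·-0.429) / (12) = -0.650
  w = (2 - (-2)·1.250 - (-4)·-0.667 - (2)·-0.429) / (9) = 0.299
  t = (-3 - (-1)·1.250 - (-1)·-0.667 - (2)·0.222) / (7) = -0.409
Change: (0.248, 0.017, 0.077, 0.020) → max |·| = 0.248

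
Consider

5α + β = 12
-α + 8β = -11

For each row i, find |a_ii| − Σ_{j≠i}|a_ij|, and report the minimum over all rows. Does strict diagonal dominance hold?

4

row 1: |5| − (1) = 4
row 2: |8| − (1) = 7
minimum over rows = 4 → strictly diagonally dominant (convergence guaranteed)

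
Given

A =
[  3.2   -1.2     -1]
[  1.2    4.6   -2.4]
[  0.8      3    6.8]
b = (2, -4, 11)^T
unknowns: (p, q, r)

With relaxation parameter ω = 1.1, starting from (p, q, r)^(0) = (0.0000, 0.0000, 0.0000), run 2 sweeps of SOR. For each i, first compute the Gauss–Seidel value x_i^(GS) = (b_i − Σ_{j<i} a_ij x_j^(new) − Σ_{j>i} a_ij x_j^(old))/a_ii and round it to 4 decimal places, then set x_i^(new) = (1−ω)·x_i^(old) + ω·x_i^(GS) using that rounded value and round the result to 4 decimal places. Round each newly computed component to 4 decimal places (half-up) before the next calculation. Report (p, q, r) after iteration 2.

Iteration 1:
  p: GS value = (2 - (-1.2)·0.0000 - (-1)·0.0000) / (3.2) = 0.6250;  p ← (1−ω)·0.0000 + ω·0.6250 = 0.6875
  q: GS value = (-4 - (1.2)·0.6875 - (-2.4)·0.0000) / (4.6) = -1.0489;  q ← (1−ω)·0.0000 + ω·-1.0489 = -1.1538
  r: GS value = (11 - (0.8)·0.6875 - (3)·-1.1538) / (6.8) = 2.0458;  r ← (1−ω)·0.0000 + ω·2.0458 = 2.2504
Iteration 2:
  p: GS value = (2 - (-1.2)·-1.1538 - (-1)·2.2504) / (3.2) = 0.8956;  p ← (1−ω)·0.6875 + ω·0.8956 = 0.9164
  q: GS value = (-4 - (1.2)·0.9164 - (-2.4)·2.2504) / (4.6) = 0.0655;  q ← (1−ω)·-1.1538 + ω·0.0655 = 0.1874
  r: GS value = (11 - (0.8)·0.9164 - (3)·0.1874) / (6.8) = 1.4272;  r ← (1−ω)·2.2504 + ω·1.4272 = 1.3449

(0.9164, 0.1874, 1.3449)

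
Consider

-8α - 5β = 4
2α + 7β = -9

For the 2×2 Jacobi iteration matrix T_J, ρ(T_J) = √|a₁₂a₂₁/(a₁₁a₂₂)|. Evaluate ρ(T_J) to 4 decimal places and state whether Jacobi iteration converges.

0.4226

a₁₂a₂₁/(a₁₁a₂₂) = (-5)·(2) / ((-8)·(7)) = 0.178571
ρ = √|0.178571| = √0.178571 = 0.4226
ρ < 1, so Jacobi converges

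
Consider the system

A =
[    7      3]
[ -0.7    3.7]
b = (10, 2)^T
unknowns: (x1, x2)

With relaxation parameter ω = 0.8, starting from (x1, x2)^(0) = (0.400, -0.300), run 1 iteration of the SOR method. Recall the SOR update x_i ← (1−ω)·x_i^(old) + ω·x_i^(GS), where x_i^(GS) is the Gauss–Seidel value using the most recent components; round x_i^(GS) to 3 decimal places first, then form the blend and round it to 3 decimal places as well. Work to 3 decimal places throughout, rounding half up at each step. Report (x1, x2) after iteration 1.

(1.326, 0.573)

Iteration 1:
  x1: GS value = (10 - (3)·-0.300) / (7) = 1.557;  x1 ← (1−ω)·0.400 + ω·1.557 = 1.326
  x2: GS value = (2 - (-0.7)·1.326) / (3.7) = 0.791;  x2 ← (1−ω)·-0.300 + ω·0.791 = 0.573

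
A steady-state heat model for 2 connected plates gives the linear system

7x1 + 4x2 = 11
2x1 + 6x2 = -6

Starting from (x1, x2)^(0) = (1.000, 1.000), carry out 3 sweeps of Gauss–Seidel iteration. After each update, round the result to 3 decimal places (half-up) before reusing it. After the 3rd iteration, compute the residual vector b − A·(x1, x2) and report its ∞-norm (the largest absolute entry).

0.339

Iteration 1:
  x1 = (11 - (4)·1.000) / (7) = 1.000
  x2 = (-6 - (2)·1.000) / (6) = -1.333
Iteration 2:
  x1 = (11 - (4)·-1.333) / (7) = 2.333
  x2 = (-6 - (2)·2.333) / (6) = -1.778
Iteration 3:
  x1 = (11 - (4)·-1.778) / (7) = 2.587
  x2 = (-6 - (2)·2.587) / (6) = -1.862
Residual b − A·x = (0.339, -0.002); ∞-norm = 0.339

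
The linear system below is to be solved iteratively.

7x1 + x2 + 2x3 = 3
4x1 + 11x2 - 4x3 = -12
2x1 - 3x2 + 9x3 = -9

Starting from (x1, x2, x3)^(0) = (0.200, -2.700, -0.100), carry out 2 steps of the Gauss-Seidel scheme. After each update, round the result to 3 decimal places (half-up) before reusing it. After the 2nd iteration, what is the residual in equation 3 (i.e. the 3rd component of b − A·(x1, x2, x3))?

-0.004

Iteration 1:
  x1 = (3 - (1)·-2.700 - (2)·-0.100) / (7) = 0.843
  x2 = (-12 - (4)·0.843 - (-4)·-0.100) / (11) = -1.434
  x3 = (-9 - (2)·0.843 - (-3)·-1.434) / (9) = -1.665
Iteration 2:
  x1 = (3 - (1)·-1.434 - (2)·-1.665) / (7) = 1.109
  x2 = (-12 - (4)·1.109 - (-4)·-1.665) / (11) = -2.100
  x3 = (-9 - (2)·1.109 - (-3)·-2.100) / (9) = -1.946
Residual b − A·x = (1.229, -1.120, -0.004)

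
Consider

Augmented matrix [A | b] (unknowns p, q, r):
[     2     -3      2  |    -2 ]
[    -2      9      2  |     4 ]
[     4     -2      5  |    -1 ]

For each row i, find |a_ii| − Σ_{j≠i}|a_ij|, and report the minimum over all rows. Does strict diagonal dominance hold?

-3

row 1: |2| − (3+2) = -3
row 2: |9| − (2+2) = 5
row 3: |5| − (4+2) = -1
minimum over rows = -3 → not strictly diagonally dominant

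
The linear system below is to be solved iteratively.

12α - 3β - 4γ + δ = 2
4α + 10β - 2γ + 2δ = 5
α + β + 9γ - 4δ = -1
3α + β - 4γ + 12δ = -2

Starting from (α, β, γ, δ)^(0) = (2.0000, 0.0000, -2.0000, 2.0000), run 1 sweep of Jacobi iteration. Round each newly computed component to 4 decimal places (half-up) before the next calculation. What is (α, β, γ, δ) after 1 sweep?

Iteration 1:
  α = (2 - (-3)·0.0000 - (-4)·-2.0000 - (1)·2.0000) / (12) = -0.6667
  β = (5 - (4)·2.0000 - (-2)·-2.0000 - (2)·2.0000) / (10) = -1.1000
  γ = (-1 - (1)·2.0000 - (1)·0.0000 - (-4)·2.0000) / (9) = 0.5556
  δ = (-2 - (3)·2.0000 - (1)·0.0000 - (-4)·-2.0000) / (12) = -1.3333

(-0.6667, -1.1000, 0.5556, -1.3333)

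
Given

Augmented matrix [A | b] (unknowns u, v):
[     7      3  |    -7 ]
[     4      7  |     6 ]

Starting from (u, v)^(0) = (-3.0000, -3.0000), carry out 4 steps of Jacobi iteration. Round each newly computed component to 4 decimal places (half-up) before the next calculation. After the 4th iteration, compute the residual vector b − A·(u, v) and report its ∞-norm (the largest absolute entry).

2.3389

Iteration 1:
  u = (-7 - (3)·-3.0000) / (7) = 0.2857
  v = (6 - (4)·-3.0000) / (7) = 2.5714
Iteration 2:
  u = (-7 - (3)·2.5714) / (7) = -2.1020
  v = (6 - (4)·0.2857) / (7) = 0.6939
Iteration 3:
  u = (-7 - (3)·0.6939) / (7) = -1.2974
  v = (6 - (4)·-2.1020) / (7) = 2.0583
Iteration 4:
  u = (-7 - (3)·2.0583) / (7) = -1.8821
  v = (6 - (4)·-1.2974) / (7) = 1.5985
Residual b − A·x = (1.3792, 2.3389); ∞-norm = 2.3389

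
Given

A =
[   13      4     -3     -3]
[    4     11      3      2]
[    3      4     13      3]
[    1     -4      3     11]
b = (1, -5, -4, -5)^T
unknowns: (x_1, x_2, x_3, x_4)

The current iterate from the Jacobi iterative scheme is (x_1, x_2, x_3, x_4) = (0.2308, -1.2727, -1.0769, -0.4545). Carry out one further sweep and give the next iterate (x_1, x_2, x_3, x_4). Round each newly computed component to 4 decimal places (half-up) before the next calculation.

One sweep:
  x_1 = (1 - (4)·-1.2727 - (-3)·-1.0769 - (-3)·-0.4545) / (13) = 0.1151
  x_2 = (-5 - (4)·0.2308 - (3)·-1.0769 - (2)·-0.4545) / (11) = -0.1621
  x_3 = (-4 - (3)·0.2308 - (4)·-1.2727 - (3)·-0.4545) / (13) = 0.1355
  x_4 = (-5 - (1)·0.2308 - (-4)·-1.2727 - (3)·-1.0769) / (11) = -0.6446

(0.1151, -0.1621, 0.1355, -0.6446)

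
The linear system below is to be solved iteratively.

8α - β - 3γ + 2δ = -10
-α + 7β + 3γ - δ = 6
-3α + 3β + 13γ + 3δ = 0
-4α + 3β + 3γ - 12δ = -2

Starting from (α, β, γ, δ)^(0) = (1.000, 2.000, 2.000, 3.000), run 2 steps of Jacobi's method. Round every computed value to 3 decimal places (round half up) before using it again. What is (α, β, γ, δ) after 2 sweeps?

Iteration 1:
  α = (-10 - (-1)·2.000 - (-3)·2.000 - (2)·3.000) / (8) = -1.000
  β = (6 - (-1)·1.000 - (3)·2.000 - (-1)·3.000) / (7) = 0.571
  γ = (0 - (-3)·1.000 - (3)·2.000 - (3)·3.000) / (13) = -0.923
  δ = (-2 - (-4)·1.000 - (3)·2.000 - (3)·2.000) / (-12) = 0.833
Iteration 2:
  α = (-10 - (-1)·0.571 - (-3)·-0.923 - (2)·0.833) / (8) = -1.733
  β = (6 - (-1)·-1.000 - (3)·-0.923 - (-1)·0.833) / (7) = 1.229
  γ = (0 - (-3)·-1.000 - (3)·0.571 - (3)·0.833) / (13) = -0.555
  δ = (-2 - (-4)·-1.000 - (3)·0.571 - (3)·-0.923) / (-12) = 0.412

(-1.733, 1.229, -0.555, 0.412)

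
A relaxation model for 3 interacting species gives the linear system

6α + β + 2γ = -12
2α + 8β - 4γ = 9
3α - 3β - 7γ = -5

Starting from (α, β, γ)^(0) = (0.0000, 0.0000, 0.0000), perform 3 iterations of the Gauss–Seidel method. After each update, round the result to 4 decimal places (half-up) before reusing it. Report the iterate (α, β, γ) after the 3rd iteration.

Iteration 1:
  α = (-12 - (1)·0.0000 - (2)·0.0000) / (6) = -2.0000
  β = (9 - (2)·-2.0000 - (-4)·0.0000) / (8) = 1.6250
  γ = (-5 - (3)·-2.0000 - (-3)·1.6250) / (-7) = -0.8393
Iteration 2:
  α = (-12 - (1)·1.6250 - (2)·-0.8393) / (6) = -1.9911
  β = (9 - (2)·-1.9911 - (-4)·-0.8393) / (8) = 1.2031
  γ = (-5 - (3)·-1.9911 - (-3)·1.2031) / (-7) = -0.6547
Iteration 3:
  α = (-12 - (1)·1.2031 - (2)·-0.6547) / (6) = -1.9823
  β = (9 - (2)·-1.9823 - (-4)·-0.6547) / (8) = 1.2932
  γ = (-5 - (3)·-1.9823 - (-3)·1.2932) / (-7) = -0.6895

(-1.9823, 1.2932, -0.6895)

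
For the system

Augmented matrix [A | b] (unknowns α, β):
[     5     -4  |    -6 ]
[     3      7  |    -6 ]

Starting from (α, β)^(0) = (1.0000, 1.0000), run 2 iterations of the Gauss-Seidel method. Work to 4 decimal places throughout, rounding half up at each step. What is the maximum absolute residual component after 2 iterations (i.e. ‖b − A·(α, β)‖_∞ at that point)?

Iteration 1:
  α = (-6 - (-4)·1.0000) / (5) = -0.4000
  β = (-6 - (3)·-0.4000) / (7) = -0.6857
Iteration 2:
  α = (-6 - (-4)·-0.6857) / (5) = -1.7486
  β = (-6 - (3)·-1.7486) / (7) = -0.1077
Residual b − A·x = (2.3122, -0.0003); ∞-norm = 2.3122

2.3122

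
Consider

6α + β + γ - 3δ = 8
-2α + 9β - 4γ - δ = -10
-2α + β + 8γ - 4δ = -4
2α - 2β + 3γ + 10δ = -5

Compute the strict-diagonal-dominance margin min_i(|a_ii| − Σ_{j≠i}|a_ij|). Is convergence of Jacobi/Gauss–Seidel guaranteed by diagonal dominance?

1

row 1: |6| − (1+1+3) = 1
row 2: |9| − (2+4+1) = 2
row 3: |8| − (2+1+4) = 1
row 4: |10| − (2+2+3) = 3
minimum over rows = 1 → strictly diagonally dominant (convergence guaranteed)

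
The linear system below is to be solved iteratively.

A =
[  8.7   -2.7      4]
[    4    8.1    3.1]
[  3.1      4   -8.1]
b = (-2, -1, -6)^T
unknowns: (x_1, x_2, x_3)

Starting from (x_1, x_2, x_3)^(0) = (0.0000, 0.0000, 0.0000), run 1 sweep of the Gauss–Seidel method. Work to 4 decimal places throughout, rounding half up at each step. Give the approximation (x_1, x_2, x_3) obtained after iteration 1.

(-0.2299, -0.0099, 0.6479)

Iteration 1:
  x_1 = (-2 - (-2.7)·0.0000 - (4)·0.0000) / (8.7) = -0.2299
  x_2 = (-1 - (4)·-0.2299 - (3.1)·0.0000) / (8.1) = -0.0099
  x_3 = (-6 - (3.1)·-0.2299 - (4)·-0.0099) / (-8.1) = 0.6479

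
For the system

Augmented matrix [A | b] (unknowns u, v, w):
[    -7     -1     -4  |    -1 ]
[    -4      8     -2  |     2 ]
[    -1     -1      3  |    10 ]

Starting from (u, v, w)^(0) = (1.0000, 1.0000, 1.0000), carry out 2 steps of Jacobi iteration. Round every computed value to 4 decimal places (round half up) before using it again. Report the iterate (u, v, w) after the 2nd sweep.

Iteration 1:
  u = (-1 - (-1)·1.0000 - (-4)·1.0000) / (-7) = -0.5714
  v = (2 - (-4)·1.0000 - (-2)·1.0000) / (8) = 1.0000
  w = (10 - (-1)·1.0000 - (-1)·1.0000) / (3) = 4.0000
Iteration 2:
  u = (-1 - (-1)·1.0000 - (-4)·4.0000) / (-7) = -2.2857
  v = (2 - (-4)·-0.5714 - (-2)·4.0000) / (8) = 0.9643
  w = (10 - (-1)·-0.5714 - (-1)·1.0000) / (3) = 3.4762

(-2.2857, 0.9643, 3.4762)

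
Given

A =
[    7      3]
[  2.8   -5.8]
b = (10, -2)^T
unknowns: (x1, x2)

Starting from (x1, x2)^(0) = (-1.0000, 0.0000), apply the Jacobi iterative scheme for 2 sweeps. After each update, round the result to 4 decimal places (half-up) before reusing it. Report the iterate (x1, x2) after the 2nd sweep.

Iteration 1:
  x1 = (10 - (3)·0.0000) / (7) = 1.4286
  x2 = (-2 - (2.8)·-1.0000) / (-5.8) = -0.1379
Iteration 2:
  x1 = (10 - (3)·-0.1379) / (7) = 1.4877
  x2 = (-2 - (2.8)·1.4286) / (-5.8) = 1.0345

(1.4877, 1.0345)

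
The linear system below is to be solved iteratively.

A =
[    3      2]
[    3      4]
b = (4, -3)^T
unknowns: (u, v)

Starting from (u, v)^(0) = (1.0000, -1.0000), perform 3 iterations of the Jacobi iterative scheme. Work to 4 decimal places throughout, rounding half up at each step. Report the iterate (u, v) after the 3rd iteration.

(2.8333, -2.5000)

Iteration 1:
  u = (4 - (2)·-1.0000) / (3) = 2.0000
  v = (-3 - (3)·1.0000) / (4) = -1.5000
Iteration 2:
  u = (4 - (2)·-1.5000) / (3) = 2.3333
  v = (-3 - (3)·2.0000) / (4) = -2.2500
Iteration 3:
  u = (4 - (2)·-2.2500) / (3) = 2.8333
  v = (-3 - (3)·2.3333) / (4) = -2.5000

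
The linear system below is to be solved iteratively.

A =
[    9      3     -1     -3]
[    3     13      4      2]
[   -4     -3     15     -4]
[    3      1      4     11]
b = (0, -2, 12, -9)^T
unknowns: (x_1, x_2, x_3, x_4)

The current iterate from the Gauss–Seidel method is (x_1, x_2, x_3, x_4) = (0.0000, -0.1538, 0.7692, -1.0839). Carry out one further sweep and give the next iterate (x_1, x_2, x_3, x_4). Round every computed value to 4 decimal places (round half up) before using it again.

One sweep:
  x_1 = (0 - (3)·-0.1538 - (-1)·0.7692 - (-3)·-1.0839) / (9) = -0.2246
  x_2 = (-2 - (3)·-0.2246 - (4)·0.7692 - (2)·-1.0839) / (13) = -0.1719
  x_3 = (12 - (-4)·-0.2246 - (-3)·-0.1719 - (-4)·-1.0839) / (15) = 0.4167
  x_4 = (-9 - (3)·-0.2246 - (1)·-0.1719 - (4)·0.4167) / (11) = -0.8928

(-0.2246, -0.1719, 0.4167, -0.8928)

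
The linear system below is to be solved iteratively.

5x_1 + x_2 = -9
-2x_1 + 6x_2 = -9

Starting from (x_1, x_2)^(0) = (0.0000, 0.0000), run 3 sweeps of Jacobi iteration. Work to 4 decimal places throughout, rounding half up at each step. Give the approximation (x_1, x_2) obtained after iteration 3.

Iteration 1:
  x_1 = (-9 - (1)·0.0000) / (5) = -1.8000
  x_2 = (-9 - (-2)·0.0000) / (6) = -1.5000
Iteration 2:
  x_1 = (-9 - (1)·-1.5000) / (5) = -1.5000
  x_2 = (-9 - (-2)·-1.8000) / (6) = -2.1000
Iteration 3:
  x_1 = (-9 - (1)·-2.1000) / (5) = -1.3800
  x_2 = (-9 - (-2)·-1.5000) / (6) = -2.0000

(-1.3800, -2.0000)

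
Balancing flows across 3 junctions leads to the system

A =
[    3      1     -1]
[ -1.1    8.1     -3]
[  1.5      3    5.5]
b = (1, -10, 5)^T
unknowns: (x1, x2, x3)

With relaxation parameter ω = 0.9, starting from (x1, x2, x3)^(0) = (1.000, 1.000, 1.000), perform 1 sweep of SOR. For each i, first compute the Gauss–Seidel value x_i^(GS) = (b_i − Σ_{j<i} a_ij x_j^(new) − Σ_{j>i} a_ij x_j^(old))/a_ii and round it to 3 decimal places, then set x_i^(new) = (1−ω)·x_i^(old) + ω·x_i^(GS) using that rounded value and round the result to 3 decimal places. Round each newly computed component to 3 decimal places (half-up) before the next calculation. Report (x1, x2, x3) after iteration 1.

Iteration 1:
  x1: GS value = (1 - (1)·1.000 - (-1)·1.000) / (3) = 0.333;  x1 ← (1−ω)·1.000 + ω·0.333 = 0.400
  x2: GS value = (-10 - (-1.1)·0.400 - (-3)·1.000) / (8.1) = -0.810;  x2 ← (1−ω)·1.000 + ω·-0.810 = -0.629
  x3: GS value = (5 - (1.5)·0.400 - (3)·-0.629) / (5.5) = 1.143;  x3 ← (1−ω)·1.000 + ω·1.143 = 1.129

(0.400, -0.629, 1.129)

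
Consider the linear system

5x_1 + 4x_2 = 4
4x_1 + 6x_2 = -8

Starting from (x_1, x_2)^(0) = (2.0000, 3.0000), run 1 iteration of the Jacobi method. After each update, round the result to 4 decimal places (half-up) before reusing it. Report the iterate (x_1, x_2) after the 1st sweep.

(-1.6000, -2.6667)

Iteration 1:
  x_1 = (4 - (4)·3.0000) / (5) = -1.6000
  x_2 = (-8 - (4)·2.0000) / (6) = -2.6667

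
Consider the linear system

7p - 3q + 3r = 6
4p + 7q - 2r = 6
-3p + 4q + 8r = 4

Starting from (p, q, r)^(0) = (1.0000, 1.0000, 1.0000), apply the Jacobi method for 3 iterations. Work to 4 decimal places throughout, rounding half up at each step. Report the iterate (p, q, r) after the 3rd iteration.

(0.8309, 0.4723, 0.6157)

Iteration 1:
  p = (6 - (-3)·1.0000 - (3)·1.0000) / (7) = 0.8571
  q = (6 - (4)·1.0000 - (-2)·1.0000) / (7) = 0.5714
  r = (4 - (-3)·1.0000 - (4)·1.0000) / (8) = 0.3750
Iteration 2:
  p = (6 - (-3)·0.5714 - (3)·0.3750) / (7) = 0.9413
  q = (6 - (4)·0.8571 - (-2)·0.3750) / (7) = 0.4745
  r = (4 - (-3)·0.8571 - (4)·0.5714) / (8) = 0.5357
Iteration 3:
  p = (6 - (-3)·0.4745 - (3)·0.5357) / (7) = 0.8309
  q = (6 - (4)·0.9413 - (-2)·0.5357) / (7) = 0.4723
  r = (4 - (-3)·0.9413 - (4)·0.4745) / (8) = 0.6157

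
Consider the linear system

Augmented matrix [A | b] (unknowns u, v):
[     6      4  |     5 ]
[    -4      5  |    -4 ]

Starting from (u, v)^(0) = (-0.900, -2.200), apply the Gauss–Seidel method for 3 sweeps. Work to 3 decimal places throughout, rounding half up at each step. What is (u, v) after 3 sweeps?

Iteration 1:
  u = (5 - (4)·-2.200) / (6) = 2.300
  v = (-4 - (-4)·2.300) / (5) = 1.040
Iteration 2:
  u = (5 - (4)·1.040) / (6) = 0.140
  v = (-4 - (-4)·0.140) / (5) = -0.688
Iteration 3:
  u = (5 - (4)·-0.688) / (6) = 1.292
  v = (-4 - (-4)·1.292) / (5) = 0.234

(1.292, 0.234)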